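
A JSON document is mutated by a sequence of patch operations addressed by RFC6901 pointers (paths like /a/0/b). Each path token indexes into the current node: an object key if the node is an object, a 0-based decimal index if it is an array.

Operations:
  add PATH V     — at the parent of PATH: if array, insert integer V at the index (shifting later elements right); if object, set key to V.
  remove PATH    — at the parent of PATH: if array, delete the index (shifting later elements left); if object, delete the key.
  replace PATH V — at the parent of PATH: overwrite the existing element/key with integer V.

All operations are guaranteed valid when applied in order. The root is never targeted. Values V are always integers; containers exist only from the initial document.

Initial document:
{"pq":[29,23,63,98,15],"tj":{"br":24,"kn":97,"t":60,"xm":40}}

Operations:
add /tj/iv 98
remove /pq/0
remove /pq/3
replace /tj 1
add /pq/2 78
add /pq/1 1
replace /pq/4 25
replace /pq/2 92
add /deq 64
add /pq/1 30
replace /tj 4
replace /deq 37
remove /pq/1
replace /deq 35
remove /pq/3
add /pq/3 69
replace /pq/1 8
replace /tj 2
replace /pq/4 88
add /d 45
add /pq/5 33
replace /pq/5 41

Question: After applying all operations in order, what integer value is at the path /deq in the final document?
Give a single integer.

After op 1 (add /tj/iv 98): {"pq":[29,23,63,98,15],"tj":{"br":24,"iv":98,"kn":97,"t":60,"xm":40}}
After op 2 (remove /pq/0): {"pq":[23,63,98,15],"tj":{"br":24,"iv":98,"kn":97,"t":60,"xm":40}}
After op 3 (remove /pq/3): {"pq":[23,63,98],"tj":{"br":24,"iv":98,"kn":97,"t":60,"xm":40}}
After op 4 (replace /tj 1): {"pq":[23,63,98],"tj":1}
After op 5 (add /pq/2 78): {"pq":[23,63,78,98],"tj":1}
After op 6 (add /pq/1 1): {"pq":[23,1,63,78,98],"tj":1}
After op 7 (replace /pq/4 25): {"pq":[23,1,63,78,25],"tj":1}
After op 8 (replace /pq/2 92): {"pq":[23,1,92,78,25],"tj":1}
After op 9 (add /deq 64): {"deq":64,"pq":[23,1,92,78,25],"tj":1}
After op 10 (add /pq/1 30): {"deq":64,"pq":[23,30,1,92,78,25],"tj":1}
After op 11 (replace /tj 4): {"deq":64,"pq":[23,30,1,92,78,25],"tj":4}
After op 12 (replace /deq 37): {"deq":37,"pq":[23,30,1,92,78,25],"tj":4}
After op 13 (remove /pq/1): {"deq":37,"pq":[23,1,92,78,25],"tj":4}
After op 14 (replace /deq 35): {"deq":35,"pq":[23,1,92,78,25],"tj":4}
After op 15 (remove /pq/3): {"deq":35,"pq":[23,1,92,25],"tj":4}
After op 16 (add /pq/3 69): {"deq":35,"pq":[23,1,92,69,25],"tj":4}
After op 17 (replace /pq/1 8): {"deq":35,"pq":[23,8,92,69,25],"tj":4}
After op 18 (replace /tj 2): {"deq":35,"pq":[23,8,92,69,25],"tj":2}
After op 19 (replace /pq/4 88): {"deq":35,"pq":[23,8,92,69,88],"tj":2}
After op 20 (add /d 45): {"d":45,"deq":35,"pq":[23,8,92,69,88],"tj":2}
After op 21 (add /pq/5 33): {"d":45,"deq":35,"pq":[23,8,92,69,88,33],"tj":2}
After op 22 (replace /pq/5 41): {"d":45,"deq":35,"pq":[23,8,92,69,88,41],"tj":2}
Value at /deq: 35

Answer: 35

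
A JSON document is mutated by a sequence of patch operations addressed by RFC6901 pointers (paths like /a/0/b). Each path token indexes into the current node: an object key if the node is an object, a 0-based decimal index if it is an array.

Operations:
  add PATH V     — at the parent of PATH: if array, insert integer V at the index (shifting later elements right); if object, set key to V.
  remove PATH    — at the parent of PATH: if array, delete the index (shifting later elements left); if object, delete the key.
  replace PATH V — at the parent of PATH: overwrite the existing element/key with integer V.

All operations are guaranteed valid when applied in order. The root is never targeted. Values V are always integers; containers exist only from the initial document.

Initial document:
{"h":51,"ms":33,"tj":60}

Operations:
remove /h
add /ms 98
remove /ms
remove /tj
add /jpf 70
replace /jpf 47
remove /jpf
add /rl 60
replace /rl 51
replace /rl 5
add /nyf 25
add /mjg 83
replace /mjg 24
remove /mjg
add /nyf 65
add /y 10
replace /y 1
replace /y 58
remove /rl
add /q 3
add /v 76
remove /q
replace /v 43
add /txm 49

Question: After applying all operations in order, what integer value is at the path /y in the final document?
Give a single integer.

Answer: 58

Derivation:
After op 1 (remove /h): {"ms":33,"tj":60}
After op 2 (add /ms 98): {"ms":98,"tj":60}
After op 3 (remove /ms): {"tj":60}
After op 4 (remove /tj): {}
After op 5 (add /jpf 70): {"jpf":70}
After op 6 (replace /jpf 47): {"jpf":47}
After op 7 (remove /jpf): {}
After op 8 (add /rl 60): {"rl":60}
After op 9 (replace /rl 51): {"rl":51}
After op 10 (replace /rl 5): {"rl":5}
After op 11 (add /nyf 25): {"nyf":25,"rl":5}
After op 12 (add /mjg 83): {"mjg":83,"nyf":25,"rl":5}
After op 13 (replace /mjg 24): {"mjg":24,"nyf":25,"rl":5}
After op 14 (remove /mjg): {"nyf":25,"rl":5}
After op 15 (add /nyf 65): {"nyf":65,"rl":5}
After op 16 (add /y 10): {"nyf":65,"rl":5,"y":10}
After op 17 (replace /y 1): {"nyf":65,"rl":5,"y":1}
After op 18 (replace /y 58): {"nyf":65,"rl":5,"y":58}
After op 19 (remove /rl): {"nyf":65,"y":58}
After op 20 (add /q 3): {"nyf":65,"q":3,"y":58}
After op 21 (add /v 76): {"nyf":65,"q":3,"v":76,"y":58}
After op 22 (remove /q): {"nyf":65,"v":76,"y":58}
After op 23 (replace /v 43): {"nyf":65,"v":43,"y":58}
After op 24 (add /txm 49): {"nyf":65,"txm":49,"v":43,"y":58}
Value at /y: 58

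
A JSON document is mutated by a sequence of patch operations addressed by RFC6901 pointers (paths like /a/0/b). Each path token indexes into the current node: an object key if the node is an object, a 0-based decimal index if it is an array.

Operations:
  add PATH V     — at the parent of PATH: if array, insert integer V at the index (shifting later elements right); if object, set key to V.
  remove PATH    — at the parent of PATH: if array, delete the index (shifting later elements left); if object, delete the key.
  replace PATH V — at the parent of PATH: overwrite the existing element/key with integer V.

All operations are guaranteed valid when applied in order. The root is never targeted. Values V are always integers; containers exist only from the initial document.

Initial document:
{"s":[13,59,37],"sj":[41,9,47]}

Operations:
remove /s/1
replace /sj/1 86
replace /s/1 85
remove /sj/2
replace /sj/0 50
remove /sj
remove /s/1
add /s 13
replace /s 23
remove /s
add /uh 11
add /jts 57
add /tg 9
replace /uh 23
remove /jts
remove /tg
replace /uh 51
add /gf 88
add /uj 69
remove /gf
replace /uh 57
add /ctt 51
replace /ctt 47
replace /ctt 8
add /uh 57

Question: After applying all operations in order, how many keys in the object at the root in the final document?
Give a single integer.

Answer: 3

Derivation:
After op 1 (remove /s/1): {"s":[13,37],"sj":[41,9,47]}
After op 2 (replace /sj/1 86): {"s":[13,37],"sj":[41,86,47]}
After op 3 (replace /s/1 85): {"s":[13,85],"sj":[41,86,47]}
After op 4 (remove /sj/2): {"s":[13,85],"sj":[41,86]}
After op 5 (replace /sj/0 50): {"s":[13,85],"sj":[50,86]}
After op 6 (remove /sj): {"s":[13,85]}
After op 7 (remove /s/1): {"s":[13]}
After op 8 (add /s 13): {"s":13}
After op 9 (replace /s 23): {"s":23}
After op 10 (remove /s): {}
After op 11 (add /uh 11): {"uh":11}
After op 12 (add /jts 57): {"jts":57,"uh":11}
After op 13 (add /tg 9): {"jts":57,"tg":9,"uh":11}
After op 14 (replace /uh 23): {"jts":57,"tg":9,"uh":23}
After op 15 (remove /jts): {"tg":9,"uh":23}
After op 16 (remove /tg): {"uh":23}
After op 17 (replace /uh 51): {"uh":51}
After op 18 (add /gf 88): {"gf":88,"uh":51}
After op 19 (add /uj 69): {"gf":88,"uh":51,"uj":69}
After op 20 (remove /gf): {"uh":51,"uj":69}
After op 21 (replace /uh 57): {"uh":57,"uj":69}
After op 22 (add /ctt 51): {"ctt":51,"uh":57,"uj":69}
After op 23 (replace /ctt 47): {"ctt":47,"uh":57,"uj":69}
After op 24 (replace /ctt 8): {"ctt":8,"uh":57,"uj":69}
After op 25 (add /uh 57): {"ctt":8,"uh":57,"uj":69}
Size at the root: 3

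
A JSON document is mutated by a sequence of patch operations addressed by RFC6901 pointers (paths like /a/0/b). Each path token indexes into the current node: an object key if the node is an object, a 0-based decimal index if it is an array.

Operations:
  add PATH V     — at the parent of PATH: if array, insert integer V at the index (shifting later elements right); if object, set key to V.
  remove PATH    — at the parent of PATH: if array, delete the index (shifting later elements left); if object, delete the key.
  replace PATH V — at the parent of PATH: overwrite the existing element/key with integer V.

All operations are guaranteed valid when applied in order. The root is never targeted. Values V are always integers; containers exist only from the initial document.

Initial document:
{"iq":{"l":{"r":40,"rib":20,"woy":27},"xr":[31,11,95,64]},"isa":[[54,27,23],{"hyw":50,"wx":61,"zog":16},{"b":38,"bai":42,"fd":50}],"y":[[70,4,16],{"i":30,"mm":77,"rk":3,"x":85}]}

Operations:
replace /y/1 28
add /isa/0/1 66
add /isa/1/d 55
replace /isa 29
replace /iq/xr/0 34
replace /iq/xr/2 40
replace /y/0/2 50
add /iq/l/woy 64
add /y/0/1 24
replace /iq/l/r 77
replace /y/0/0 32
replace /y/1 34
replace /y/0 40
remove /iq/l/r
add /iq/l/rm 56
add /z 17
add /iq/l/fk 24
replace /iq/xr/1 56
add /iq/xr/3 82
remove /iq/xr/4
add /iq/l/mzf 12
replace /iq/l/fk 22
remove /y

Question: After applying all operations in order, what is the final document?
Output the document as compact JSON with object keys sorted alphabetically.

Answer: {"iq":{"l":{"fk":22,"mzf":12,"rib":20,"rm":56,"woy":64},"xr":[34,56,40,82]},"isa":29,"z":17}

Derivation:
After op 1 (replace /y/1 28): {"iq":{"l":{"r":40,"rib":20,"woy":27},"xr":[31,11,95,64]},"isa":[[54,27,23],{"hyw":50,"wx":61,"zog":16},{"b":38,"bai":42,"fd":50}],"y":[[70,4,16],28]}
After op 2 (add /isa/0/1 66): {"iq":{"l":{"r":40,"rib":20,"woy":27},"xr":[31,11,95,64]},"isa":[[54,66,27,23],{"hyw":50,"wx":61,"zog":16},{"b":38,"bai":42,"fd":50}],"y":[[70,4,16],28]}
After op 3 (add /isa/1/d 55): {"iq":{"l":{"r":40,"rib":20,"woy":27},"xr":[31,11,95,64]},"isa":[[54,66,27,23],{"d":55,"hyw":50,"wx":61,"zog":16},{"b":38,"bai":42,"fd":50}],"y":[[70,4,16],28]}
After op 4 (replace /isa 29): {"iq":{"l":{"r":40,"rib":20,"woy":27},"xr":[31,11,95,64]},"isa":29,"y":[[70,4,16],28]}
After op 5 (replace /iq/xr/0 34): {"iq":{"l":{"r":40,"rib":20,"woy":27},"xr":[34,11,95,64]},"isa":29,"y":[[70,4,16],28]}
After op 6 (replace /iq/xr/2 40): {"iq":{"l":{"r":40,"rib":20,"woy":27},"xr":[34,11,40,64]},"isa":29,"y":[[70,4,16],28]}
After op 7 (replace /y/0/2 50): {"iq":{"l":{"r":40,"rib":20,"woy":27},"xr":[34,11,40,64]},"isa":29,"y":[[70,4,50],28]}
After op 8 (add /iq/l/woy 64): {"iq":{"l":{"r":40,"rib":20,"woy":64},"xr":[34,11,40,64]},"isa":29,"y":[[70,4,50],28]}
After op 9 (add /y/0/1 24): {"iq":{"l":{"r":40,"rib":20,"woy":64},"xr":[34,11,40,64]},"isa":29,"y":[[70,24,4,50],28]}
After op 10 (replace /iq/l/r 77): {"iq":{"l":{"r":77,"rib":20,"woy":64},"xr":[34,11,40,64]},"isa":29,"y":[[70,24,4,50],28]}
After op 11 (replace /y/0/0 32): {"iq":{"l":{"r":77,"rib":20,"woy":64},"xr":[34,11,40,64]},"isa":29,"y":[[32,24,4,50],28]}
After op 12 (replace /y/1 34): {"iq":{"l":{"r":77,"rib":20,"woy":64},"xr":[34,11,40,64]},"isa":29,"y":[[32,24,4,50],34]}
After op 13 (replace /y/0 40): {"iq":{"l":{"r":77,"rib":20,"woy":64},"xr":[34,11,40,64]},"isa":29,"y":[40,34]}
After op 14 (remove /iq/l/r): {"iq":{"l":{"rib":20,"woy":64},"xr":[34,11,40,64]},"isa":29,"y":[40,34]}
After op 15 (add /iq/l/rm 56): {"iq":{"l":{"rib":20,"rm":56,"woy":64},"xr":[34,11,40,64]},"isa":29,"y":[40,34]}
After op 16 (add /z 17): {"iq":{"l":{"rib":20,"rm":56,"woy":64},"xr":[34,11,40,64]},"isa":29,"y":[40,34],"z":17}
After op 17 (add /iq/l/fk 24): {"iq":{"l":{"fk":24,"rib":20,"rm":56,"woy":64},"xr":[34,11,40,64]},"isa":29,"y":[40,34],"z":17}
After op 18 (replace /iq/xr/1 56): {"iq":{"l":{"fk":24,"rib":20,"rm":56,"woy":64},"xr":[34,56,40,64]},"isa":29,"y":[40,34],"z":17}
After op 19 (add /iq/xr/3 82): {"iq":{"l":{"fk":24,"rib":20,"rm":56,"woy":64},"xr":[34,56,40,82,64]},"isa":29,"y":[40,34],"z":17}
After op 20 (remove /iq/xr/4): {"iq":{"l":{"fk":24,"rib":20,"rm":56,"woy":64},"xr":[34,56,40,82]},"isa":29,"y":[40,34],"z":17}
After op 21 (add /iq/l/mzf 12): {"iq":{"l":{"fk":24,"mzf":12,"rib":20,"rm":56,"woy":64},"xr":[34,56,40,82]},"isa":29,"y":[40,34],"z":17}
After op 22 (replace /iq/l/fk 22): {"iq":{"l":{"fk":22,"mzf":12,"rib":20,"rm":56,"woy":64},"xr":[34,56,40,82]},"isa":29,"y":[40,34],"z":17}
After op 23 (remove /y): {"iq":{"l":{"fk":22,"mzf":12,"rib":20,"rm":56,"woy":64},"xr":[34,56,40,82]},"isa":29,"z":17}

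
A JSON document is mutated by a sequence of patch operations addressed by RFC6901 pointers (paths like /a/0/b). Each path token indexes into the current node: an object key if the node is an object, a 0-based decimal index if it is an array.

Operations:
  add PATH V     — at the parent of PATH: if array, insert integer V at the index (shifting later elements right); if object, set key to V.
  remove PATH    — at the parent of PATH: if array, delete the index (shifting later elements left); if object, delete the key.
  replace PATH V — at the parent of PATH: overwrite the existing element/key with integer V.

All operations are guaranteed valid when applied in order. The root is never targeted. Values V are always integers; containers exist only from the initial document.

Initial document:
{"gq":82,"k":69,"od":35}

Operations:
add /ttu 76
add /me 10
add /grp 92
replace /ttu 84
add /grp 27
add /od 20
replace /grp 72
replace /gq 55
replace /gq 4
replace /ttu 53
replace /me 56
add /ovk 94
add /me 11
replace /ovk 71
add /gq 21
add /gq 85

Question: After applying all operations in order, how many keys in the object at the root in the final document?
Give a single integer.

After op 1 (add /ttu 76): {"gq":82,"k":69,"od":35,"ttu":76}
After op 2 (add /me 10): {"gq":82,"k":69,"me":10,"od":35,"ttu":76}
After op 3 (add /grp 92): {"gq":82,"grp":92,"k":69,"me":10,"od":35,"ttu":76}
After op 4 (replace /ttu 84): {"gq":82,"grp":92,"k":69,"me":10,"od":35,"ttu":84}
After op 5 (add /grp 27): {"gq":82,"grp":27,"k":69,"me":10,"od":35,"ttu":84}
After op 6 (add /od 20): {"gq":82,"grp":27,"k":69,"me":10,"od":20,"ttu":84}
After op 7 (replace /grp 72): {"gq":82,"grp":72,"k":69,"me":10,"od":20,"ttu":84}
After op 8 (replace /gq 55): {"gq":55,"grp":72,"k":69,"me":10,"od":20,"ttu":84}
After op 9 (replace /gq 4): {"gq":4,"grp":72,"k":69,"me":10,"od":20,"ttu":84}
After op 10 (replace /ttu 53): {"gq":4,"grp":72,"k":69,"me":10,"od":20,"ttu":53}
After op 11 (replace /me 56): {"gq":4,"grp":72,"k":69,"me":56,"od":20,"ttu":53}
After op 12 (add /ovk 94): {"gq":4,"grp":72,"k":69,"me":56,"od":20,"ovk":94,"ttu":53}
After op 13 (add /me 11): {"gq":4,"grp":72,"k":69,"me":11,"od":20,"ovk":94,"ttu":53}
After op 14 (replace /ovk 71): {"gq":4,"grp":72,"k":69,"me":11,"od":20,"ovk":71,"ttu":53}
After op 15 (add /gq 21): {"gq":21,"grp":72,"k":69,"me":11,"od":20,"ovk":71,"ttu":53}
After op 16 (add /gq 85): {"gq":85,"grp":72,"k":69,"me":11,"od":20,"ovk":71,"ttu":53}
Size at the root: 7

Answer: 7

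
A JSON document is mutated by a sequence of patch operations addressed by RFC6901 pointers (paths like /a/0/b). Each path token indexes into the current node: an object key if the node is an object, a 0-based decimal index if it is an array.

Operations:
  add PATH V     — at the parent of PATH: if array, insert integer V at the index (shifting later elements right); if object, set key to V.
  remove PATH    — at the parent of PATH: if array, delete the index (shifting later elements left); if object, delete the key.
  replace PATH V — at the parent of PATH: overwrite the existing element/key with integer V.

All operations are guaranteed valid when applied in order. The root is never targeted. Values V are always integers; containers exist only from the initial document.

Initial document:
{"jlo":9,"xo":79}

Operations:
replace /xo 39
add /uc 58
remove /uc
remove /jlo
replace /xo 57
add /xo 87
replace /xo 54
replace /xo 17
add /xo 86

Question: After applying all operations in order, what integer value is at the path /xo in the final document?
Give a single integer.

After op 1 (replace /xo 39): {"jlo":9,"xo":39}
After op 2 (add /uc 58): {"jlo":9,"uc":58,"xo":39}
After op 3 (remove /uc): {"jlo":9,"xo":39}
After op 4 (remove /jlo): {"xo":39}
After op 5 (replace /xo 57): {"xo":57}
After op 6 (add /xo 87): {"xo":87}
After op 7 (replace /xo 54): {"xo":54}
After op 8 (replace /xo 17): {"xo":17}
After op 9 (add /xo 86): {"xo":86}
Value at /xo: 86

Answer: 86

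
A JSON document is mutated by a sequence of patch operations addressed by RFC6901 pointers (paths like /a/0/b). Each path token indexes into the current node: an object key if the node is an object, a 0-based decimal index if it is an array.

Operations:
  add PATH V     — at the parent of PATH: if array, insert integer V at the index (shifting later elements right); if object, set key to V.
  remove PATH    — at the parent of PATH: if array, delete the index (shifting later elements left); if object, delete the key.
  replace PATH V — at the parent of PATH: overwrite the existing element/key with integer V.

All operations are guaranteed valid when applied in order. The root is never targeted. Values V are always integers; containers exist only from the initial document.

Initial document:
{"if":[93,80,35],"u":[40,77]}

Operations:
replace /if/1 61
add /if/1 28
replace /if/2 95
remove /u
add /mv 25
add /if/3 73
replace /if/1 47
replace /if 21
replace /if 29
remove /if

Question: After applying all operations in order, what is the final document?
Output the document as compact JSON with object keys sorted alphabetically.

Answer: {"mv":25}

Derivation:
After op 1 (replace /if/1 61): {"if":[93,61,35],"u":[40,77]}
After op 2 (add /if/1 28): {"if":[93,28,61,35],"u":[40,77]}
After op 3 (replace /if/2 95): {"if":[93,28,95,35],"u":[40,77]}
After op 4 (remove /u): {"if":[93,28,95,35]}
After op 5 (add /mv 25): {"if":[93,28,95,35],"mv":25}
After op 6 (add /if/3 73): {"if":[93,28,95,73,35],"mv":25}
After op 7 (replace /if/1 47): {"if":[93,47,95,73,35],"mv":25}
After op 8 (replace /if 21): {"if":21,"mv":25}
After op 9 (replace /if 29): {"if":29,"mv":25}
After op 10 (remove /if): {"mv":25}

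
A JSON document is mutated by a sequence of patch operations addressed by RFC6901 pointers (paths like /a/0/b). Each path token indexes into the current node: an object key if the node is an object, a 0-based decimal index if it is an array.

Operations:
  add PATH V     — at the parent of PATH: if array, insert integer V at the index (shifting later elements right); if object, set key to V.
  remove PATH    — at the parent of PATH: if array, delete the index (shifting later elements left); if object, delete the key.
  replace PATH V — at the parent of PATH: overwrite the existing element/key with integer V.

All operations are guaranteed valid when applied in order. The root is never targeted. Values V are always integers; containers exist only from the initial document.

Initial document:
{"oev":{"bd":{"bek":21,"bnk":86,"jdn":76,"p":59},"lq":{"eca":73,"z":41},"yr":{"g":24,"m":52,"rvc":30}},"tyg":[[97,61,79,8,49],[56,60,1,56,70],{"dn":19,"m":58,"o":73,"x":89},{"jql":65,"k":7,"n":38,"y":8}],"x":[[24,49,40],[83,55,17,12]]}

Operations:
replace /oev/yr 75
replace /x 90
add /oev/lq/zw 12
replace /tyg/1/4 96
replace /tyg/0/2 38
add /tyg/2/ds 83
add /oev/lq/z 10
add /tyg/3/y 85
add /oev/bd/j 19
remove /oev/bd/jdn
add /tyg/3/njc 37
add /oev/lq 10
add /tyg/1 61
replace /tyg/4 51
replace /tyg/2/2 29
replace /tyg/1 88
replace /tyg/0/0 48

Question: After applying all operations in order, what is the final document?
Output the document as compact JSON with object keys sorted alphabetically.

After op 1 (replace /oev/yr 75): {"oev":{"bd":{"bek":21,"bnk":86,"jdn":76,"p":59},"lq":{"eca":73,"z":41},"yr":75},"tyg":[[97,61,79,8,49],[56,60,1,56,70],{"dn":19,"m":58,"o":73,"x":89},{"jql":65,"k":7,"n":38,"y":8}],"x":[[24,49,40],[83,55,17,12]]}
After op 2 (replace /x 90): {"oev":{"bd":{"bek":21,"bnk":86,"jdn":76,"p":59},"lq":{"eca":73,"z":41},"yr":75},"tyg":[[97,61,79,8,49],[56,60,1,56,70],{"dn":19,"m":58,"o":73,"x":89},{"jql":65,"k":7,"n":38,"y":8}],"x":90}
After op 3 (add /oev/lq/zw 12): {"oev":{"bd":{"bek":21,"bnk":86,"jdn":76,"p":59},"lq":{"eca":73,"z":41,"zw":12},"yr":75},"tyg":[[97,61,79,8,49],[56,60,1,56,70],{"dn":19,"m":58,"o":73,"x":89},{"jql":65,"k":7,"n":38,"y":8}],"x":90}
After op 4 (replace /tyg/1/4 96): {"oev":{"bd":{"bek":21,"bnk":86,"jdn":76,"p":59},"lq":{"eca":73,"z":41,"zw":12},"yr":75},"tyg":[[97,61,79,8,49],[56,60,1,56,96],{"dn":19,"m":58,"o":73,"x":89},{"jql":65,"k":7,"n":38,"y":8}],"x":90}
After op 5 (replace /tyg/0/2 38): {"oev":{"bd":{"bek":21,"bnk":86,"jdn":76,"p":59},"lq":{"eca":73,"z":41,"zw":12},"yr":75},"tyg":[[97,61,38,8,49],[56,60,1,56,96],{"dn":19,"m":58,"o":73,"x":89},{"jql":65,"k":7,"n":38,"y":8}],"x":90}
After op 6 (add /tyg/2/ds 83): {"oev":{"bd":{"bek":21,"bnk":86,"jdn":76,"p":59},"lq":{"eca":73,"z":41,"zw":12},"yr":75},"tyg":[[97,61,38,8,49],[56,60,1,56,96],{"dn":19,"ds":83,"m":58,"o":73,"x":89},{"jql":65,"k":7,"n":38,"y":8}],"x":90}
After op 7 (add /oev/lq/z 10): {"oev":{"bd":{"bek":21,"bnk":86,"jdn":76,"p":59},"lq":{"eca":73,"z":10,"zw":12},"yr":75},"tyg":[[97,61,38,8,49],[56,60,1,56,96],{"dn":19,"ds":83,"m":58,"o":73,"x":89},{"jql":65,"k":7,"n":38,"y":8}],"x":90}
After op 8 (add /tyg/3/y 85): {"oev":{"bd":{"bek":21,"bnk":86,"jdn":76,"p":59},"lq":{"eca":73,"z":10,"zw":12},"yr":75},"tyg":[[97,61,38,8,49],[56,60,1,56,96],{"dn":19,"ds":83,"m":58,"o":73,"x":89},{"jql":65,"k":7,"n":38,"y":85}],"x":90}
After op 9 (add /oev/bd/j 19): {"oev":{"bd":{"bek":21,"bnk":86,"j":19,"jdn":76,"p":59},"lq":{"eca":73,"z":10,"zw":12},"yr":75},"tyg":[[97,61,38,8,49],[56,60,1,56,96],{"dn":19,"ds":83,"m":58,"o":73,"x":89},{"jql":65,"k":7,"n":38,"y":85}],"x":90}
After op 10 (remove /oev/bd/jdn): {"oev":{"bd":{"bek":21,"bnk":86,"j":19,"p":59},"lq":{"eca":73,"z":10,"zw":12},"yr":75},"tyg":[[97,61,38,8,49],[56,60,1,56,96],{"dn":19,"ds":83,"m":58,"o":73,"x":89},{"jql":65,"k":7,"n":38,"y":85}],"x":90}
After op 11 (add /tyg/3/njc 37): {"oev":{"bd":{"bek":21,"bnk":86,"j":19,"p":59},"lq":{"eca":73,"z":10,"zw":12},"yr":75},"tyg":[[97,61,38,8,49],[56,60,1,56,96],{"dn":19,"ds":83,"m":58,"o":73,"x":89},{"jql":65,"k":7,"n":38,"njc":37,"y":85}],"x":90}
After op 12 (add /oev/lq 10): {"oev":{"bd":{"bek":21,"bnk":86,"j":19,"p":59},"lq":10,"yr":75},"tyg":[[97,61,38,8,49],[56,60,1,56,96],{"dn":19,"ds":83,"m":58,"o":73,"x":89},{"jql":65,"k":7,"n":38,"njc":37,"y":85}],"x":90}
After op 13 (add /tyg/1 61): {"oev":{"bd":{"bek":21,"bnk":86,"j":19,"p":59},"lq":10,"yr":75},"tyg":[[97,61,38,8,49],61,[56,60,1,56,96],{"dn":19,"ds":83,"m":58,"o":73,"x":89},{"jql":65,"k":7,"n":38,"njc":37,"y":85}],"x":90}
After op 14 (replace /tyg/4 51): {"oev":{"bd":{"bek":21,"bnk":86,"j":19,"p":59},"lq":10,"yr":75},"tyg":[[97,61,38,8,49],61,[56,60,1,56,96],{"dn":19,"ds":83,"m":58,"o":73,"x":89},51],"x":90}
After op 15 (replace /tyg/2/2 29): {"oev":{"bd":{"bek":21,"bnk":86,"j":19,"p":59},"lq":10,"yr":75},"tyg":[[97,61,38,8,49],61,[56,60,29,56,96],{"dn":19,"ds":83,"m":58,"o":73,"x":89},51],"x":90}
After op 16 (replace /tyg/1 88): {"oev":{"bd":{"bek":21,"bnk":86,"j":19,"p":59},"lq":10,"yr":75},"tyg":[[97,61,38,8,49],88,[56,60,29,56,96],{"dn":19,"ds":83,"m":58,"o":73,"x":89},51],"x":90}
After op 17 (replace /tyg/0/0 48): {"oev":{"bd":{"bek":21,"bnk":86,"j":19,"p":59},"lq":10,"yr":75},"tyg":[[48,61,38,8,49],88,[56,60,29,56,96],{"dn":19,"ds":83,"m":58,"o":73,"x":89},51],"x":90}

Answer: {"oev":{"bd":{"bek":21,"bnk":86,"j":19,"p":59},"lq":10,"yr":75},"tyg":[[48,61,38,8,49],88,[56,60,29,56,96],{"dn":19,"ds":83,"m":58,"o":73,"x":89},51],"x":90}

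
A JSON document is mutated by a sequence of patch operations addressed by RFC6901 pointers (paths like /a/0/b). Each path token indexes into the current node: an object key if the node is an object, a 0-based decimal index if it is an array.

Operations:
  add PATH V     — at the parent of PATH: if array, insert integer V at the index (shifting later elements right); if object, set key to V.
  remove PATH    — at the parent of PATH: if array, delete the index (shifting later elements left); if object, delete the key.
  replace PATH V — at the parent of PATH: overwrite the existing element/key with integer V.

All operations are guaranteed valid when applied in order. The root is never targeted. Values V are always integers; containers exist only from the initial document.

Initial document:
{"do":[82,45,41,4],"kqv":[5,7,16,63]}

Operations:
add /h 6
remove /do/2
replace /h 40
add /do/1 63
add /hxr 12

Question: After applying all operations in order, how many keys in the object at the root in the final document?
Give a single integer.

After op 1 (add /h 6): {"do":[82,45,41,4],"h":6,"kqv":[5,7,16,63]}
After op 2 (remove /do/2): {"do":[82,45,4],"h":6,"kqv":[5,7,16,63]}
After op 3 (replace /h 40): {"do":[82,45,4],"h":40,"kqv":[5,7,16,63]}
After op 4 (add /do/1 63): {"do":[82,63,45,4],"h":40,"kqv":[5,7,16,63]}
After op 5 (add /hxr 12): {"do":[82,63,45,4],"h":40,"hxr":12,"kqv":[5,7,16,63]}
Size at the root: 4

Answer: 4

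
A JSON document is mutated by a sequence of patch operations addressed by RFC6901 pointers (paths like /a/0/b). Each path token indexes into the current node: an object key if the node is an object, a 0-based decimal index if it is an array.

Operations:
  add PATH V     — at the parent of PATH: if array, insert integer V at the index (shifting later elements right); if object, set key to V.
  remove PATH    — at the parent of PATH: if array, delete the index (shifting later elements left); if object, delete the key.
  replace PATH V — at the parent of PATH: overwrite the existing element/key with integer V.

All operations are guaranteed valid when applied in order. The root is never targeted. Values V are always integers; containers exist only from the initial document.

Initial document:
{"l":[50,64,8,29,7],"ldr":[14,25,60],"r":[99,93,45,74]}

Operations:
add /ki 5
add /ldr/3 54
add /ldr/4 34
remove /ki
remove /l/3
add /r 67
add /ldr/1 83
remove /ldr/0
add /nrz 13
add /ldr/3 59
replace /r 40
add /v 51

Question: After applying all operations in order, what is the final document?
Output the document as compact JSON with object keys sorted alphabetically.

Answer: {"l":[50,64,8,7],"ldr":[83,25,60,59,54,34],"nrz":13,"r":40,"v":51}

Derivation:
After op 1 (add /ki 5): {"ki":5,"l":[50,64,8,29,7],"ldr":[14,25,60],"r":[99,93,45,74]}
After op 2 (add /ldr/3 54): {"ki":5,"l":[50,64,8,29,7],"ldr":[14,25,60,54],"r":[99,93,45,74]}
After op 3 (add /ldr/4 34): {"ki":5,"l":[50,64,8,29,7],"ldr":[14,25,60,54,34],"r":[99,93,45,74]}
After op 4 (remove /ki): {"l":[50,64,8,29,7],"ldr":[14,25,60,54,34],"r":[99,93,45,74]}
After op 5 (remove /l/3): {"l":[50,64,8,7],"ldr":[14,25,60,54,34],"r":[99,93,45,74]}
After op 6 (add /r 67): {"l":[50,64,8,7],"ldr":[14,25,60,54,34],"r":67}
After op 7 (add /ldr/1 83): {"l":[50,64,8,7],"ldr":[14,83,25,60,54,34],"r":67}
After op 8 (remove /ldr/0): {"l":[50,64,8,7],"ldr":[83,25,60,54,34],"r":67}
After op 9 (add /nrz 13): {"l":[50,64,8,7],"ldr":[83,25,60,54,34],"nrz":13,"r":67}
After op 10 (add /ldr/3 59): {"l":[50,64,8,7],"ldr":[83,25,60,59,54,34],"nrz":13,"r":67}
After op 11 (replace /r 40): {"l":[50,64,8,7],"ldr":[83,25,60,59,54,34],"nrz":13,"r":40}
After op 12 (add /v 51): {"l":[50,64,8,7],"ldr":[83,25,60,59,54,34],"nrz":13,"r":40,"v":51}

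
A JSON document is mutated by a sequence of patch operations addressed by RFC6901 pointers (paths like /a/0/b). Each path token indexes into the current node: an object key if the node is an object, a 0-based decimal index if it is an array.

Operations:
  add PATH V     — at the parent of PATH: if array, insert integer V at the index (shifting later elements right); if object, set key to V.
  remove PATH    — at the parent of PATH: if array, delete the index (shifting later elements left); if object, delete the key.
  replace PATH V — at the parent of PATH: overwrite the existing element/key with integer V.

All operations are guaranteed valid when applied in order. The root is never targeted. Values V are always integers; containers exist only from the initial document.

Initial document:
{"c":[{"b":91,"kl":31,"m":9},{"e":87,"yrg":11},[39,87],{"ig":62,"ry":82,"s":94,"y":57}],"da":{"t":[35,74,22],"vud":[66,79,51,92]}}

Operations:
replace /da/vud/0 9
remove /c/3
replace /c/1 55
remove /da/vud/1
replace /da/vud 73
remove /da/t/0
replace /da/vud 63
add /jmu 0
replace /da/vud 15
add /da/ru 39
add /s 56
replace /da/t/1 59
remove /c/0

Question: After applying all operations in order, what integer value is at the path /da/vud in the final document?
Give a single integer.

After op 1 (replace /da/vud/0 9): {"c":[{"b":91,"kl":31,"m":9},{"e":87,"yrg":11},[39,87],{"ig":62,"ry":82,"s":94,"y":57}],"da":{"t":[35,74,22],"vud":[9,79,51,92]}}
After op 2 (remove /c/3): {"c":[{"b":91,"kl":31,"m":9},{"e":87,"yrg":11},[39,87]],"da":{"t":[35,74,22],"vud":[9,79,51,92]}}
After op 3 (replace /c/1 55): {"c":[{"b":91,"kl":31,"m":9},55,[39,87]],"da":{"t":[35,74,22],"vud":[9,79,51,92]}}
After op 4 (remove /da/vud/1): {"c":[{"b":91,"kl":31,"m":9},55,[39,87]],"da":{"t":[35,74,22],"vud":[9,51,92]}}
After op 5 (replace /da/vud 73): {"c":[{"b":91,"kl":31,"m":9},55,[39,87]],"da":{"t":[35,74,22],"vud":73}}
After op 6 (remove /da/t/0): {"c":[{"b":91,"kl":31,"m":9},55,[39,87]],"da":{"t":[74,22],"vud":73}}
After op 7 (replace /da/vud 63): {"c":[{"b":91,"kl":31,"m":9},55,[39,87]],"da":{"t":[74,22],"vud":63}}
After op 8 (add /jmu 0): {"c":[{"b":91,"kl":31,"m":9},55,[39,87]],"da":{"t":[74,22],"vud":63},"jmu":0}
After op 9 (replace /da/vud 15): {"c":[{"b":91,"kl":31,"m":9},55,[39,87]],"da":{"t":[74,22],"vud":15},"jmu":0}
After op 10 (add /da/ru 39): {"c":[{"b":91,"kl":31,"m":9},55,[39,87]],"da":{"ru":39,"t":[74,22],"vud":15},"jmu":0}
After op 11 (add /s 56): {"c":[{"b":91,"kl":31,"m":9},55,[39,87]],"da":{"ru":39,"t":[74,22],"vud":15},"jmu":0,"s":56}
After op 12 (replace /da/t/1 59): {"c":[{"b":91,"kl":31,"m":9},55,[39,87]],"da":{"ru":39,"t":[74,59],"vud":15},"jmu":0,"s":56}
After op 13 (remove /c/0): {"c":[55,[39,87]],"da":{"ru":39,"t":[74,59],"vud":15},"jmu":0,"s":56}
Value at /da/vud: 15

Answer: 15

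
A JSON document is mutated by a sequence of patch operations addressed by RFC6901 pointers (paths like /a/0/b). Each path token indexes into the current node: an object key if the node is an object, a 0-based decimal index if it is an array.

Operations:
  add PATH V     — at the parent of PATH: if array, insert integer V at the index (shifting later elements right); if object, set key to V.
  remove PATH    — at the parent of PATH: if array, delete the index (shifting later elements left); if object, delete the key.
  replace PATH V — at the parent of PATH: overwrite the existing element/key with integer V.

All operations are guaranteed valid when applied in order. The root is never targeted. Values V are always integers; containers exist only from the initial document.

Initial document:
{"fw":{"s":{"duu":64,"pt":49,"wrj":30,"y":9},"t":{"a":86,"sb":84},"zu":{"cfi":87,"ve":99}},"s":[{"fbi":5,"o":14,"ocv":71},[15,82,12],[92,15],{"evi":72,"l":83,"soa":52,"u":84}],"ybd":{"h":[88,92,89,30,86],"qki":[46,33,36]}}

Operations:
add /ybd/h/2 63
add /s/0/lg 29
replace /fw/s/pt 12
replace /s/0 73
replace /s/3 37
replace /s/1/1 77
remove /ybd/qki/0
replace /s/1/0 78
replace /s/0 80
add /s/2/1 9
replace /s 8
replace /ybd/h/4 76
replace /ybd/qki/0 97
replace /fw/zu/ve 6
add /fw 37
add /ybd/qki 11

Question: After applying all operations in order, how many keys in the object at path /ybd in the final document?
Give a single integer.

After op 1 (add /ybd/h/2 63): {"fw":{"s":{"duu":64,"pt":49,"wrj":30,"y":9},"t":{"a":86,"sb":84},"zu":{"cfi":87,"ve":99}},"s":[{"fbi":5,"o":14,"ocv":71},[15,82,12],[92,15],{"evi":72,"l":83,"soa":52,"u":84}],"ybd":{"h":[88,92,63,89,30,86],"qki":[46,33,36]}}
After op 2 (add /s/0/lg 29): {"fw":{"s":{"duu":64,"pt":49,"wrj":30,"y":9},"t":{"a":86,"sb":84},"zu":{"cfi":87,"ve":99}},"s":[{"fbi":5,"lg":29,"o":14,"ocv":71},[15,82,12],[92,15],{"evi":72,"l":83,"soa":52,"u":84}],"ybd":{"h":[88,92,63,89,30,86],"qki":[46,33,36]}}
After op 3 (replace /fw/s/pt 12): {"fw":{"s":{"duu":64,"pt":12,"wrj":30,"y":9},"t":{"a":86,"sb":84},"zu":{"cfi":87,"ve":99}},"s":[{"fbi":5,"lg":29,"o":14,"ocv":71},[15,82,12],[92,15],{"evi":72,"l":83,"soa":52,"u":84}],"ybd":{"h":[88,92,63,89,30,86],"qki":[46,33,36]}}
After op 4 (replace /s/0 73): {"fw":{"s":{"duu":64,"pt":12,"wrj":30,"y":9},"t":{"a":86,"sb":84},"zu":{"cfi":87,"ve":99}},"s":[73,[15,82,12],[92,15],{"evi":72,"l":83,"soa":52,"u":84}],"ybd":{"h":[88,92,63,89,30,86],"qki":[46,33,36]}}
After op 5 (replace /s/3 37): {"fw":{"s":{"duu":64,"pt":12,"wrj":30,"y":9},"t":{"a":86,"sb":84},"zu":{"cfi":87,"ve":99}},"s":[73,[15,82,12],[92,15],37],"ybd":{"h":[88,92,63,89,30,86],"qki":[46,33,36]}}
After op 6 (replace /s/1/1 77): {"fw":{"s":{"duu":64,"pt":12,"wrj":30,"y":9},"t":{"a":86,"sb":84},"zu":{"cfi":87,"ve":99}},"s":[73,[15,77,12],[92,15],37],"ybd":{"h":[88,92,63,89,30,86],"qki":[46,33,36]}}
After op 7 (remove /ybd/qki/0): {"fw":{"s":{"duu":64,"pt":12,"wrj":30,"y":9},"t":{"a":86,"sb":84},"zu":{"cfi":87,"ve":99}},"s":[73,[15,77,12],[92,15],37],"ybd":{"h":[88,92,63,89,30,86],"qki":[33,36]}}
After op 8 (replace /s/1/0 78): {"fw":{"s":{"duu":64,"pt":12,"wrj":30,"y":9},"t":{"a":86,"sb":84},"zu":{"cfi":87,"ve":99}},"s":[73,[78,77,12],[92,15],37],"ybd":{"h":[88,92,63,89,30,86],"qki":[33,36]}}
After op 9 (replace /s/0 80): {"fw":{"s":{"duu":64,"pt":12,"wrj":30,"y":9},"t":{"a":86,"sb":84},"zu":{"cfi":87,"ve":99}},"s":[80,[78,77,12],[92,15],37],"ybd":{"h":[88,92,63,89,30,86],"qki":[33,36]}}
After op 10 (add /s/2/1 9): {"fw":{"s":{"duu":64,"pt":12,"wrj":30,"y":9},"t":{"a":86,"sb":84},"zu":{"cfi":87,"ve":99}},"s":[80,[78,77,12],[92,9,15],37],"ybd":{"h":[88,92,63,89,30,86],"qki":[33,36]}}
After op 11 (replace /s 8): {"fw":{"s":{"duu":64,"pt":12,"wrj":30,"y":9},"t":{"a":86,"sb":84},"zu":{"cfi":87,"ve":99}},"s":8,"ybd":{"h":[88,92,63,89,30,86],"qki":[33,36]}}
After op 12 (replace /ybd/h/4 76): {"fw":{"s":{"duu":64,"pt":12,"wrj":30,"y":9},"t":{"a":86,"sb":84},"zu":{"cfi":87,"ve":99}},"s":8,"ybd":{"h":[88,92,63,89,76,86],"qki":[33,36]}}
After op 13 (replace /ybd/qki/0 97): {"fw":{"s":{"duu":64,"pt":12,"wrj":30,"y":9},"t":{"a":86,"sb":84},"zu":{"cfi":87,"ve":99}},"s":8,"ybd":{"h":[88,92,63,89,76,86],"qki":[97,36]}}
After op 14 (replace /fw/zu/ve 6): {"fw":{"s":{"duu":64,"pt":12,"wrj":30,"y":9},"t":{"a":86,"sb":84},"zu":{"cfi":87,"ve":6}},"s":8,"ybd":{"h":[88,92,63,89,76,86],"qki":[97,36]}}
After op 15 (add /fw 37): {"fw":37,"s":8,"ybd":{"h":[88,92,63,89,76,86],"qki":[97,36]}}
After op 16 (add /ybd/qki 11): {"fw":37,"s":8,"ybd":{"h":[88,92,63,89,76,86],"qki":11}}
Size at path /ybd: 2

Answer: 2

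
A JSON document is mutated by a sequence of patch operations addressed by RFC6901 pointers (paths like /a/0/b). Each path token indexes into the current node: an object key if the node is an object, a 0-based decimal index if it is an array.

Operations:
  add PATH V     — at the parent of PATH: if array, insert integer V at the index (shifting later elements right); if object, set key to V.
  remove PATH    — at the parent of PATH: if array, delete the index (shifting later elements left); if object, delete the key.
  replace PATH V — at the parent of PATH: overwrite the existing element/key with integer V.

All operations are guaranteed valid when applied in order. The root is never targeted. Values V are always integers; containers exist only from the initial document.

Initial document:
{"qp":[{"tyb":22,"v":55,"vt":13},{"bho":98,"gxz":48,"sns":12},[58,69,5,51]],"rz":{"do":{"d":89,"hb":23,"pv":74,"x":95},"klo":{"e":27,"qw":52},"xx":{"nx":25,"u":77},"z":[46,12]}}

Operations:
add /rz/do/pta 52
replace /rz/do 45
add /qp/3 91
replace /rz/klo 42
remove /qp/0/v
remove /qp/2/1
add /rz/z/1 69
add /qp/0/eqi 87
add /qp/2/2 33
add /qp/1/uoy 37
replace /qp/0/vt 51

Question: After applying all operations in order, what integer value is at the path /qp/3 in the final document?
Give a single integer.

Answer: 91

Derivation:
After op 1 (add /rz/do/pta 52): {"qp":[{"tyb":22,"v":55,"vt":13},{"bho":98,"gxz":48,"sns":12},[58,69,5,51]],"rz":{"do":{"d":89,"hb":23,"pta":52,"pv":74,"x":95},"klo":{"e":27,"qw":52},"xx":{"nx":25,"u":77},"z":[46,12]}}
After op 2 (replace /rz/do 45): {"qp":[{"tyb":22,"v":55,"vt":13},{"bho":98,"gxz":48,"sns":12},[58,69,5,51]],"rz":{"do":45,"klo":{"e":27,"qw":52},"xx":{"nx":25,"u":77},"z":[46,12]}}
After op 3 (add /qp/3 91): {"qp":[{"tyb":22,"v":55,"vt":13},{"bho":98,"gxz":48,"sns":12},[58,69,5,51],91],"rz":{"do":45,"klo":{"e":27,"qw":52},"xx":{"nx":25,"u":77},"z":[46,12]}}
After op 4 (replace /rz/klo 42): {"qp":[{"tyb":22,"v":55,"vt":13},{"bho":98,"gxz":48,"sns":12},[58,69,5,51],91],"rz":{"do":45,"klo":42,"xx":{"nx":25,"u":77},"z":[46,12]}}
After op 5 (remove /qp/0/v): {"qp":[{"tyb":22,"vt":13},{"bho":98,"gxz":48,"sns":12},[58,69,5,51],91],"rz":{"do":45,"klo":42,"xx":{"nx":25,"u":77},"z":[46,12]}}
After op 6 (remove /qp/2/1): {"qp":[{"tyb":22,"vt":13},{"bho":98,"gxz":48,"sns":12},[58,5,51],91],"rz":{"do":45,"klo":42,"xx":{"nx":25,"u":77},"z":[46,12]}}
After op 7 (add /rz/z/1 69): {"qp":[{"tyb":22,"vt":13},{"bho":98,"gxz":48,"sns":12},[58,5,51],91],"rz":{"do":45,"klo":42,"xx":{"nx":25,"u":77},"z":[46,69,12]}}
After op 8 (add /qp/0/eqi 87): {"qp":[{"eqi":87,"tyb":22,"vt":13},{"bho":98,"gxz":48,"sns":12},[58,5,51],91],"rz":{"do":45,"klo":42,"xx":{"nx":25,"u":77},"z":[46,69,12]}}
After op 9 (add /qp/2/2 33): {"qp":[{"eqi":87,"tyb":22,"vt":13},{"bho":98,"gxz":48,"sns":12},[58,5,33,51],91],"rz":{"do":45,"klo":42,"xx":{"nx":25,"u":77},"z":[46,69,12]}}
After op 10 (add /qp/1/uoy 37): {"qp":[{"eqi":87,"tyb":22,"vt":13},{"bho":98,"gxz":48,"sns":12,"uoy":37},[58,5,33,51],91],"rz":{"do":45,"klo":42,"xx":{"nx":25,"u":77},"z":[46,69,12]}}
After op 11 (replace /qp/0/vt 51): {"qp":[{"eqi":87,"tyb":22,"vt":51},{"bho":98,"gxz":48,"sns":12,"uoy":37},[58,5,33,51],91],"rz":{"do":45,"klo":42,"xx":{"nx":25,"u":77},"z":[46,69,12]}}
Value at /qp/3: 91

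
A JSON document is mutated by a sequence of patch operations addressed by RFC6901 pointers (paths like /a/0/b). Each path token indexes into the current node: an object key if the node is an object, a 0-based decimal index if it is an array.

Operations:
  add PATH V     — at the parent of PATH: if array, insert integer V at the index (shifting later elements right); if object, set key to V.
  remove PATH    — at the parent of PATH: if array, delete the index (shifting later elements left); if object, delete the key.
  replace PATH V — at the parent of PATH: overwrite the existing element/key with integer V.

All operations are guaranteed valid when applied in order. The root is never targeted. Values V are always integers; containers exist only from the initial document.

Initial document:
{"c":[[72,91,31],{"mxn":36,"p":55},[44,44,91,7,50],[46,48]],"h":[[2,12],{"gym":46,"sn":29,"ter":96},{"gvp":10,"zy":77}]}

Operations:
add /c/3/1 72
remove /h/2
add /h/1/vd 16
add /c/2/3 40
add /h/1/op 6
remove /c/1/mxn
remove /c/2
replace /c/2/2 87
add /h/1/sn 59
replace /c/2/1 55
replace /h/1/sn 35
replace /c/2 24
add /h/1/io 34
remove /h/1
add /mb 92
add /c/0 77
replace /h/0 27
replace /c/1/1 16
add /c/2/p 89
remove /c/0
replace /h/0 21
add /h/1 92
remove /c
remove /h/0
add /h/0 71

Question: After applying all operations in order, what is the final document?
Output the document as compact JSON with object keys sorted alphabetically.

After op 1 (add /c/3/1 72): {"c":[[72,91,31],{"mxn":36,"p":55},[44,44,91,7,50],[46,72,48]],"h":[[2,12],{"gym":46,"sn":29,"ter":96},{"gvp":10,"zy":77}]}
After op 2 (remove /h/2): {"c":[[72,91,31],{"mxn":36,"p":55},[44,44,91,7,50],[46,72,48]],"h":[[2,12],{"gym":46,"sn":29,"ter":96}]}
After op 3 (add /h/1/vd 16): {"c":[[72,91,31],{"mxn":36,"p":55},[44,44,91,7,50],[46,72,48]],"h":[[2,12],{"gym":46,"sn":29,"ter":96,"vd":16}]}
After op 4 (add /c/2/3 40): {"c":[[72,91,31],{"mxn":36,"p":55},[44,44,91,40,7,50],[46,72,48]],"h":[[2,12],{"gym":46,"sn":29,"ter":96,"vd":16}]}
After op 5 (add /h/1/op 6): {"c":[[72,91,31],{"mxn":36,"p":55},[44,44,91,40,7,50],[46,72,48]],"h":[[2,12],{"gym":46,"op":6,"sn":29,"ter":96,"vd":16}]}
After op 6 (remove /c/1/mxn): {"c":[[72,91,31],{"p":55},[44,44,91,40,7,50],[46,72,48]],"h":[[2,12],{"gym":46,"op":6,"sn":29,"ter":96,"vd":16}]}
After op 7 (remove /c/2): {"c":[[72,91,31],{"p":55},[46,72,48]],"h":[[2,12],{"gym":46,"op":6,"sn":29,"ter":96,"vd":16}]}
After op 8 (replace /c/2/2 87): {"c":[[72,91,31],{"p":55},[46,72,87]],"h":[[2,12],{"gym":46,"op":6,"sn":29,"ter":96,"vd":16}]}
After op 9 (add /h/1/sn 59): {"c":[[72,91,31],{"p":55},[46,72,87]],"h":[[2,12],{"gym":46,"op":6,"sn":59,"ter":96,"vd":16}]}
After op 10 (replace /c/2/1 55): {"c":[[72,91,31],{"p":55},[46,55,87]],"h":[[2,12],{"gym":46,"op":6,"sn":59,"ter":96,"vd":16}]}
After op 11 (replace /h/1/sn 35): {"c":[[72,91,31],{"p":55},[46,55,87]],"h":[[2,12],{"gym":46,"op":6,"sn":35,"ter":96,"vd":16}]}
After op 12 (replace /c/2 24): {"c":[[72,91,31],{"p":55},24],"h":[[2,12],{"gym":46,"op":6,"sn":35,"ter":96,"vd":16}]}
After op 13 (add /h/1/io 34): {"c":[[72,91,31],{"p":55},24],"h":[[2,12],{"gym":46,"io":34,"op":6,"sn":35,"ter":96,"vd":16}]}
After op 14 (remove /h/1): {"c":[[72,91,31],{"p":55},24],"h":[[2,12]]}
After op 15 (add /mb 92): {"c":[[72,91,31],{"p":55},24],"h":[[2,12]],"mb":92}
After op 16 (add /c/0 77): {"c":[77,[72,91,31],{"p":55},24],"h":[[2,12]],"mb":92}
After op 17 (replace /h/0 27): {"c":[77,[72,91,31],{"p":55},24],"h":[27],"mb":92}
After op 18 (replace /c/1/1 16): {"c":[77,[72,16,31],{"p":55},24],"h":[27],"mb":92}
After op 19 (add /c/2/p 89): {"c":[77,[72,16,31],{"p":89},24],"h":[27],"mb":92}
After op 20 (remove /c/0): {"c":[[72,16,31],{"p":89},24],"h":[27],"mb":92}
After op 21 (replace /h/0 21): {"c":[[72,16,31],{"p":89},24],"h":[21],"mb":92}
After op 22 (add /h/1 92): {"c":[[72,16,31],{"p":89},24],"h":[21,92],"mb":92}
After op 23 (remove /c): {"h":[21,92],"mb":92}
After op 24 (remove /h/0): {"h":[92],"mb":92}
After op 25 (add /h/0 71): {"h":[71,92],"mb":92}

Answer: {"h":[71,92],"mb":92}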